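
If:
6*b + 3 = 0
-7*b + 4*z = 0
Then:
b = -1/2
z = -7/8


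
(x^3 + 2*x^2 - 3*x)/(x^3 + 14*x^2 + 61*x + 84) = x*(x - 1)/(x^2 + 11*x + 28)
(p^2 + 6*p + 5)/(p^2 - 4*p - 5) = (p + 5)/(p - 5)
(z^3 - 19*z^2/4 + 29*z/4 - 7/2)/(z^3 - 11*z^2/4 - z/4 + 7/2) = (z - 1)/(z + 1)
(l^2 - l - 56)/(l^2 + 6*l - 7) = (l - 8)/(l - 1)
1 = 1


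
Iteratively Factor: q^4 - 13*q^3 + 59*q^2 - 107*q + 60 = (q - 1)*(q^3 - 12*q^2 + 47*q - 60) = (q - 3)*(q - 1)*(q^2 - 9*q + 20) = (q - 4)*(q - 3)*(q - 1)*(q - 5)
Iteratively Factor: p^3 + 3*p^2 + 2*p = (p + 1)*(p^2 + 2*p) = (p + 1)*(p + 2)*(p)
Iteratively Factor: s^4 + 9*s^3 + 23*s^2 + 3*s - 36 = (s + 4)*(s^3 + 5*s^2 + 3*s - 9) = (s + 3)*(s + 4)*(s^2 + 2*s - 3) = (s + 3)^2*(s + 4)*(s - 1)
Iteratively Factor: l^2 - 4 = (l - 2)*(l + 2)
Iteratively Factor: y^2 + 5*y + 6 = (y + 3)*(y + 2)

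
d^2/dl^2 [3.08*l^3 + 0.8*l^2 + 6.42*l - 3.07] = 18.48*l + 1.6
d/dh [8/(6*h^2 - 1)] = -96*h/(6*h^2 - 1)^2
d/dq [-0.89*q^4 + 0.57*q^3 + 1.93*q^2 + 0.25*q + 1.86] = -3.56*q^3 + 1.71*q^2 + 3.86*q + 0.25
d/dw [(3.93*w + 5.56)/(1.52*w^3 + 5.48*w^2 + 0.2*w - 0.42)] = (5.9736*w^3 + 21.5364*w^2 + 0.786*w - (3.93*w + 5.56)*(4.56*w^2 + 10.96*w + 0.2) - 1.6506)/(1.52*w^3 + 5.48*w^2 + 0.2*w - 0.42)^2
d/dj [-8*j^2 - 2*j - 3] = -16*j - 2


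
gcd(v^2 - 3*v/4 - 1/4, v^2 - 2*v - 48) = 1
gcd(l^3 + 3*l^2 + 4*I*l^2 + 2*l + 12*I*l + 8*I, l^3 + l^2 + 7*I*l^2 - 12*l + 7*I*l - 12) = l^2 + l*(1 + 4*I) + 4*I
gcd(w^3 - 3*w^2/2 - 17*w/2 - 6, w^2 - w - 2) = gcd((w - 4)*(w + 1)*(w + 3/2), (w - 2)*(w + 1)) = w + 1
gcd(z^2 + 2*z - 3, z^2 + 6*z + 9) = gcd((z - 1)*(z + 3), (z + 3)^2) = z + 3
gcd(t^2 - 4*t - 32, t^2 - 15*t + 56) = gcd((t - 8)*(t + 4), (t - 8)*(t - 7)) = t - 8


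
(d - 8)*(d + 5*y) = d^2 + 5*d*y - 8*d - 40*y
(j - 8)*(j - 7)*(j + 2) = j^3 - 13*j^2 + 26*j + 112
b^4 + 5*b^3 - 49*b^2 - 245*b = b*(b - 7)*(b + 5)*(b + 7)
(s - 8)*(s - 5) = s^2 - 13*s + 40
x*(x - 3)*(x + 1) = x^3 - 2*x^2 - 3*x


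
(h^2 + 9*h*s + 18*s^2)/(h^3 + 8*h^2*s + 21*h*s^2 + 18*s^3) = (h + 6*s)/(h^2 + 5*h*s + 6*s^2)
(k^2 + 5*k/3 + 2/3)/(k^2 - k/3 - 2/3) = (k + 1)/(k - 1)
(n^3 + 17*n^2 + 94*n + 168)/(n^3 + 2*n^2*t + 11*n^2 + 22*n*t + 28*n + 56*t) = (n + 6)/(n + 2*t)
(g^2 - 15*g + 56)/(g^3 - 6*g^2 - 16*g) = (g - 7)/(g*(g + 2))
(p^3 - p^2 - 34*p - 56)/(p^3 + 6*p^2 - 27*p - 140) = (p^2 - 5*p - 14)/(p^2 + 2*p - 35)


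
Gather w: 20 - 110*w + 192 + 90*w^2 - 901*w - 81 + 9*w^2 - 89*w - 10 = 99*w^2 - 1100*w + 121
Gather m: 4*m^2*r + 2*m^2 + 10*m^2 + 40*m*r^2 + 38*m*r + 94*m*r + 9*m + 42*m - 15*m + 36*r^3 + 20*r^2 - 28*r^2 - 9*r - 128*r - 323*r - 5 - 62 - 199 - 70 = m^2*(4*r + 12) + m*(40*r^2 + 132*r + 36) + 36*r^3 - 8*r^2 - 460*r - 336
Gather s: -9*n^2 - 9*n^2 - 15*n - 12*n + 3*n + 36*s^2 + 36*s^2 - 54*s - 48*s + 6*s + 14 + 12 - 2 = -18*n^2 - 24*n + 72*s^2 - 96*s + 24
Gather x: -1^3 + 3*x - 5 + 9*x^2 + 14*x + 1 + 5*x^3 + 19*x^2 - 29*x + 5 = 5*x^3 + 28*x^2 - 12*x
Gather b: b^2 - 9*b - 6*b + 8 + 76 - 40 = b^2 - 15*b + 44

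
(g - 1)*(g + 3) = g^2 + 2*g - 3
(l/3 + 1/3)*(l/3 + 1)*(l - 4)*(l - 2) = l^4/9 - 2*l^3/9 - 13*l^2/9 + 14*l/9 + 8/3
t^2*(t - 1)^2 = t^4 - 2*t^3 + t^2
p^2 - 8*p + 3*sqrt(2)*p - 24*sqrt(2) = (p - 8)*(p + 3*sqrt(2))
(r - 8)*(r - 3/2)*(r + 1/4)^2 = r^4 - 9*r^3 + 117*r^2/16 + 173*r/32 + 3/4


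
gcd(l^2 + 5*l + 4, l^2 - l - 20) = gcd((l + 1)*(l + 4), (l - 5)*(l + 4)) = l + 4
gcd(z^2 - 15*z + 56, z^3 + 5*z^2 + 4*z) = 1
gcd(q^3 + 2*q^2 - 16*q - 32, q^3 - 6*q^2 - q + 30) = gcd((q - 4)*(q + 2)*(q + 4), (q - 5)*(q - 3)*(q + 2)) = q + 2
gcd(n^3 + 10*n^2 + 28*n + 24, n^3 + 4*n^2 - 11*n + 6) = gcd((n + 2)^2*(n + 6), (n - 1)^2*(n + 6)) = n + 6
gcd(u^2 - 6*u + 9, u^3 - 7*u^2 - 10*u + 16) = 1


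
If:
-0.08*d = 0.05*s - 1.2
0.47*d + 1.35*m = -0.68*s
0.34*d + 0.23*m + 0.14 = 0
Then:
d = 5.93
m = -9.37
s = 14.51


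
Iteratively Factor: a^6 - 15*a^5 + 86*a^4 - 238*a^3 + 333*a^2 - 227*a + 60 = (a - 5)*(a^5 - 10*a^4 + 36*a^3 - 58*a^2 + 43*a - 12) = (a - 5)*(a - 1)*(a^4 - 9*a^3 + 27*a^2 - 31*a + 12) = (a - 5)*(a - 1)^2*(a^3 - 8*a^2 + 19*a - 12) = (a - 5)*(a - 3)*(a - 1)^2*(a^2 - 5*a + 4) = (a - 5)*(a - 4)*(a - 3)*(a - 1)^2*(a - 1)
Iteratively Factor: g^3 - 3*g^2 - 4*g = (g - 4)*(g^2 + g) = (g - 4)*(g + 1)*(g)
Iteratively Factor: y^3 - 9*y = (y)*(y^2 - 9) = y*(y - 3)*(y + 3)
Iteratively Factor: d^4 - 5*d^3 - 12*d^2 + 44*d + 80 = (d + 2)*(d^3 - 7*d^2 + 2*d + 40) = (d - 4)*(d + 2)*(d^2 - 3*d - 10) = (d - 4)*(d + 2)^2*(d - 5)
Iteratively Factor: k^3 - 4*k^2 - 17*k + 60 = (k - 5)*(k^2 + k - 12) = (k - 5)*(k - 3)*(k + 4)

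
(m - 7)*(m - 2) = m^2 - 9*m + 14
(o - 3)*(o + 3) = o^2 - 9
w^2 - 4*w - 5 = (w - 5)*(w + 1)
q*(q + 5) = q^2 + 5*q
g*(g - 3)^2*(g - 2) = g^4 - 8*g^3 + 21*g^2 - 18*g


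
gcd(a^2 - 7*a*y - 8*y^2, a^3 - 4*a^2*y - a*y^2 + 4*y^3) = a + y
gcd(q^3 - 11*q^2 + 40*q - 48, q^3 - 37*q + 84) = q^2 - 7*q + 12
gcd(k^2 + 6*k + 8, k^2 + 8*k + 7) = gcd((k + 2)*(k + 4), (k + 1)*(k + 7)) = 1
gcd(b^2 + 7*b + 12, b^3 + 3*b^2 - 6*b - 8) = b + 4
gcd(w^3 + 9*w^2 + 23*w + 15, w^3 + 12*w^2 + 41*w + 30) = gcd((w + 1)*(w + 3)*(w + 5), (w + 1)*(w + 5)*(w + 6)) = w^2 + 6*w + 5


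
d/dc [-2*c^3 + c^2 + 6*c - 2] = -6*c^2 + 2*c + 6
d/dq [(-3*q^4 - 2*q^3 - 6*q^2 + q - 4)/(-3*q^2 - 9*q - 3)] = (6*q^5 + 29*q^4 + 24*q^3 + 25*q^2 + 4*q - 13)/(3*(q^4 + 6*q^3 + 11*q^2 + 6*q + 1))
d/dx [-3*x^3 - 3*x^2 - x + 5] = -9*x^2 - 6*x - 1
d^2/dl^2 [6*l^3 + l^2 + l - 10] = 36*l + 2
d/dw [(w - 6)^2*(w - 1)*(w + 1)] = 4*w^3 - 36*w^2 + 70*w + 12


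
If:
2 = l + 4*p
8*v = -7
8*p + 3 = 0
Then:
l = 7/2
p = -3/8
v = -7/8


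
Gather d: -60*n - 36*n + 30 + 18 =48 - 96*n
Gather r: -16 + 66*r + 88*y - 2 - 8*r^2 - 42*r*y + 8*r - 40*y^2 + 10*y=-8*r^2 + r*(74 - 42*y) - 40*y^2 + 98*y - 18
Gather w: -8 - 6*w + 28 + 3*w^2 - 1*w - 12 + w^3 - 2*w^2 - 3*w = w^3 + w^2 - 10*w + 8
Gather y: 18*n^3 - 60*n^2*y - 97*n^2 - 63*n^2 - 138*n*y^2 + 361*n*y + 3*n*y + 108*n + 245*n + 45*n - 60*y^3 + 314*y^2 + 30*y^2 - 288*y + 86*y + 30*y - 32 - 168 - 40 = 18*n^3 - 160*n^2 + 398*n - 60*y^3 + y^2*(344 - 138*n) + y*(-60*n^2 + 364*n - 172) - 240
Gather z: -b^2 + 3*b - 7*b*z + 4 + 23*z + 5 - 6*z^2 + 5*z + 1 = -b^2 + 3*b - 6*z^2 + z*(28 - 7*b) + 10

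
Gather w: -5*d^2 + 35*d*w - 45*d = -5*d^2 + 35*d*w - 45*d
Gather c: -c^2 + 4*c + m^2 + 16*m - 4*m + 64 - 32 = -c^2 + 4*c + m^2 + 12*m + 32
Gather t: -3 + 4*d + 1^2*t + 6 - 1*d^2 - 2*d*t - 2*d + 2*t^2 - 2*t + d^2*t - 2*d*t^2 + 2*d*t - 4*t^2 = -d^2 + 2*d + t^2*(-2*d - 2) + t*(d^2 - 1) + 3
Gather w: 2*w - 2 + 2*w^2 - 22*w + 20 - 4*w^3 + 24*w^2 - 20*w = -4*w^3 + 26*w^2 - 40*w + 18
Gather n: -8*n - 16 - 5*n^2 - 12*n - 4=-5*n^2 - 20*n - 20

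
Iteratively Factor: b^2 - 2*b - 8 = (b - 4)*(b + 2)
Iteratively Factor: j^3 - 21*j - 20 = (j + 4)*(j^2 - 4*j - 5) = (j + 1)*(j + 4)*(j - 5)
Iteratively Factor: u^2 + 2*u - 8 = (u + 4)*(u - 2)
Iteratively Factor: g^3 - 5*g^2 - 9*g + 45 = (g - 3)*(g^2 - 2*g - 15) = (g - 3)*(g + 3)*(g - 5)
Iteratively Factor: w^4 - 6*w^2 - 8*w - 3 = (w - 3)*(w^3 + 3*w^2 + 3*w + 1) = (w - 3)*(w + 1)*(w^2 + 2*w + 1) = (w - 3)*(w + 1)^2*(w + 1)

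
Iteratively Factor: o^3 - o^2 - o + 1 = (o - 1)*(o^2 - 1) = (o - 1)*(o + 1)*(o - 1)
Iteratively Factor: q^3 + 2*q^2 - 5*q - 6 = (q + 3)*(q^2 - q - 2) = (q - 2)*(q + 3)*(q + 1)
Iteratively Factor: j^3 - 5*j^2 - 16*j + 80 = (j + 4)*(j^2 - 9*j + 20) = (j - 5)*(j + 4)*(j - 4)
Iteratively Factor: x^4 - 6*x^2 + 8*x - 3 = (x + 3)*(x^3 - 3*x^2 + 3*x - 1) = (x - 1)*(x + 3)*(x^2 - 2*x + 1) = (x - 1)^2*(x + 3)*(x - 1)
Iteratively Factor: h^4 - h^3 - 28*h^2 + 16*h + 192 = (h + 4)*(h^3 - 5*h^2 - 8*h + 48) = (h - 4)*(h + 4)*(h^2 - h - 12) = (h - 4)*(h + 3)*(h + 4)*(h - 4)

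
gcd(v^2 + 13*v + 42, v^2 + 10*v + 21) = v + 7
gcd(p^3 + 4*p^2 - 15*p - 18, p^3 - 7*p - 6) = p^2 - 2*p - 3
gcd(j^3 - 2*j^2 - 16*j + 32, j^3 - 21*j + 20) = j - 4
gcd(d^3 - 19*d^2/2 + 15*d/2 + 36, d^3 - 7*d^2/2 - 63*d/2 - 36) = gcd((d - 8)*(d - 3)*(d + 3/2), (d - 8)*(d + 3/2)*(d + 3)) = d^2 - 13*d/2 - 12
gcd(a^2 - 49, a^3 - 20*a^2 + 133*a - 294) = a - 7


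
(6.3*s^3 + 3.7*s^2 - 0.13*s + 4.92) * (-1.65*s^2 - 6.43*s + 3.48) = -10.395*s^5 - 46.614*s^4 - 1.6525*s^3 + 5.5939*s^2 - 32.088*s + 17.1216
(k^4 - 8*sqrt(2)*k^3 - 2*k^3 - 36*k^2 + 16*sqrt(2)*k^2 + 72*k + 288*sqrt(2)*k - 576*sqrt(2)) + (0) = k^4 - 8*sqrt(2)*k^3 - 2*k^3 - 36*k^2 + 16*sqrt(2)*k^2 + 72*k + 288*sqrt(2)*k - 576*sqrt(2)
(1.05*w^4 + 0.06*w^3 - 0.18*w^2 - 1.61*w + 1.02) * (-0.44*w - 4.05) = -0.462*w^5 - 4.2789*w^4 - 0.1638*w^3 + 1.4374*w^2 + 6.0717*w - 4.131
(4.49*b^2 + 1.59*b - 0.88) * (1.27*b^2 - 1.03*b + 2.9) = 5.7023*b^4 - 2.6054*b^3 + 10.2657*b^2 + 5.5174*b - 2.552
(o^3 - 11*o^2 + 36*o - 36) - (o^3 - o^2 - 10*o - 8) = -10*o^2 + 46*o - 28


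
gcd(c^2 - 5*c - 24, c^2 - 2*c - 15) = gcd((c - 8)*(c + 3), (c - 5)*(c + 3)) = c + 3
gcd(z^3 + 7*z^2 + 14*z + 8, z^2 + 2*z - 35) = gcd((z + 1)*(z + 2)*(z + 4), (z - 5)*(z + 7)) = 1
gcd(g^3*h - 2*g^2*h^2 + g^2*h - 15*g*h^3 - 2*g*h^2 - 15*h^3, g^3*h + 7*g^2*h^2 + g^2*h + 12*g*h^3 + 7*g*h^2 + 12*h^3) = g^2*h + 3*g*h^2 + g*h + 3*h^2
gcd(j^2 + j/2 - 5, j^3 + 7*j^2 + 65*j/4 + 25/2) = j + 5/2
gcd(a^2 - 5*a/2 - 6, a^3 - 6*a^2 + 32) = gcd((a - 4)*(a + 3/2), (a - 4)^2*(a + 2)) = a - 4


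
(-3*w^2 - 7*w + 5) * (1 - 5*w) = 15*w^3 + 32*w^2 - 32*w + 5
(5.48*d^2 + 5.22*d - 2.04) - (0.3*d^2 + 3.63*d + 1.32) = 5.18*d^2 + 1.59*d - 3.36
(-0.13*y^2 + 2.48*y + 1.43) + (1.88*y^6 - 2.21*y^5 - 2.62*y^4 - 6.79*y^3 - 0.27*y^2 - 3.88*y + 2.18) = 1.88*y^6 - 2.21*y^5 - 2.62*y^4 - 6.79*y^3 - 0.4*y^2 - 1.4*y + 3.61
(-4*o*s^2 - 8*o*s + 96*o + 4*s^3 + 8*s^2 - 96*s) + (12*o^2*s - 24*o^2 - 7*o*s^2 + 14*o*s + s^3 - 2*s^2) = 12*o^2*s - 24*o^2 - 11*o*s^2 + 6*o*s + 96*o + 5*s^3 + 6*s^2 - 96*s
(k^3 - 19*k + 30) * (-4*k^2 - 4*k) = -4*k^5 - 4*k^4 + 76*k^3 - 44*k^2 - 120*k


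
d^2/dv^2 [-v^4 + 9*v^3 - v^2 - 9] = -12*v^2 + 54*v - 2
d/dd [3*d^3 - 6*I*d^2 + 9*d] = 9*d^2 - 12*I*d + 9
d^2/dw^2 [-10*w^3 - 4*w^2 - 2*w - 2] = -60*w - 8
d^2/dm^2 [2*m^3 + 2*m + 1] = 12*m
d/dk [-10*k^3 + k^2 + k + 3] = -30*k^2 + 2*k + 1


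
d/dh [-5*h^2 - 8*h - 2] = -10*h - 8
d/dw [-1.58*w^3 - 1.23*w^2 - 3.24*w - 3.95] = -4.74*w^2 - 2.46*w - 3.24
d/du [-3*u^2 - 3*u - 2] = -6*u - 3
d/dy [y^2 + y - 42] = 2*y + 1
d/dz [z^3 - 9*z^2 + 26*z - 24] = 3*z^2 - 18*z + 26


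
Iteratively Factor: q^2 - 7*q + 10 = (q - 5)*(q - 2)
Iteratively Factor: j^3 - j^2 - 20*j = (j + 4)*(j^2 - 5*j) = (j - 5)*(j + 4)*(j)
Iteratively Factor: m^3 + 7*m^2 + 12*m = (m + 4)*(m^2 + 3*m) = m*(m + 4)*(m + 3)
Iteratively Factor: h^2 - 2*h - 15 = (h + 3)*(h - 5)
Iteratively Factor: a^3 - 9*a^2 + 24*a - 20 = (a - 2)*(a^2 - 7*a + 10) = (a - 2)^2*(a - 5)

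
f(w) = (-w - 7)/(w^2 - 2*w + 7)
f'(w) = (2 - 2*w)*(-w - 7)/(w^2 - 2*w + 7)^2 - 1/(w^2 - 2*w + 7) = (-w^2 + 2*w + 2*(w - 1)*(w + 7) - 7)/(w^2 - 2*w + 7)^2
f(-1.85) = -0.36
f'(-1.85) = -0.22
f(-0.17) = -0.93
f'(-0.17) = -0.43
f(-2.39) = -0.26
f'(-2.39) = -0.16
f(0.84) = -1.30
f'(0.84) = -0.24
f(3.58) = -0.84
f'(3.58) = 0.26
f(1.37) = -1.36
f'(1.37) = 0.00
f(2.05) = -1.27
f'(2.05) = 0.24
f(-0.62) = -0.74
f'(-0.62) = -0.39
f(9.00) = -0.23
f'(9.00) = 0.04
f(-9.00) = 0.02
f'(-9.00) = -0.00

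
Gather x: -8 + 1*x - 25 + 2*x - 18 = 3*x - 51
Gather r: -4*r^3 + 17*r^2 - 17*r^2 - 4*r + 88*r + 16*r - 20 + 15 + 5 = -4*r^3 + 100*r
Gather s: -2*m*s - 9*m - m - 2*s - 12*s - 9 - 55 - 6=-10*m + s*(-2*m - 14) - 70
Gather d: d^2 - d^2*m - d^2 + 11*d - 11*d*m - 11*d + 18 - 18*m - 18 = -d^2*m - 11*d*m - 18*m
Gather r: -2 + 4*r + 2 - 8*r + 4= 4 - 4*r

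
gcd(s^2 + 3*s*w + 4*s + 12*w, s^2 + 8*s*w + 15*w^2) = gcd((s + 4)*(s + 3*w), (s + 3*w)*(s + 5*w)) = s + 3*w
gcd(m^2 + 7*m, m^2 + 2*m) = m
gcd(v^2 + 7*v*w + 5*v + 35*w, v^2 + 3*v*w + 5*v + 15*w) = v + 5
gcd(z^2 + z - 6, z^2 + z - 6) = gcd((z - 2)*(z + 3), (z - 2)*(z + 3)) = z^2 + z - 6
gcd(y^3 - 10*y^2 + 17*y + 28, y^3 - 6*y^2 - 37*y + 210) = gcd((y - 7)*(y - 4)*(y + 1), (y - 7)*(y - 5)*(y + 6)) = y - 7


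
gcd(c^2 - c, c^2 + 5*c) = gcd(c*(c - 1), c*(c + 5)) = c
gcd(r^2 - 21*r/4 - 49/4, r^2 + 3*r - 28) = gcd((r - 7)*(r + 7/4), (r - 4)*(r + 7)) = 1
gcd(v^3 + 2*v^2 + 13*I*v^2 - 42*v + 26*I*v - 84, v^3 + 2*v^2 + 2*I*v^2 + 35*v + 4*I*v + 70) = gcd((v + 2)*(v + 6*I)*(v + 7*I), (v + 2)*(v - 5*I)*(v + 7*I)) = v^2 + v*(2 + 7*I) + 14*I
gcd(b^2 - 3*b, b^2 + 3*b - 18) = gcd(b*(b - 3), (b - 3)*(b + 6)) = b - 3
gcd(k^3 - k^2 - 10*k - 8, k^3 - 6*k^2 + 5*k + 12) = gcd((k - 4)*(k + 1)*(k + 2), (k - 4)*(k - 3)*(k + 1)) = k^2 - 3*k - 4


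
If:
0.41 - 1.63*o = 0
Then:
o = 0.25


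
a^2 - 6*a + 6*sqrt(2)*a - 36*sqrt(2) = (a - 6)*(a + 6*sqrt(2))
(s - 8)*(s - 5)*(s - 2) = s^3 - 15*s^2 + 66*s - 80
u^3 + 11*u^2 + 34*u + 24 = (u + 1)*(u + 4)*(u + 6)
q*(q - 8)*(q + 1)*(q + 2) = q^4 - 5*q^3 - 22*q^2 - 16*q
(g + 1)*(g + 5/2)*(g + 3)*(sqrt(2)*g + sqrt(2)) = sqrt(2)*g^4 + 15*sqrt(2)*g^3/2 + 39*sqrt(2)*g^2/2 + 41*sqrt(2)*g/2 + 15*sqrt(2)/2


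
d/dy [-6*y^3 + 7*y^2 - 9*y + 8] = -18*y^2 + 14*y - 9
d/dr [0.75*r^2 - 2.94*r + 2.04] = 1.5*r - 2.94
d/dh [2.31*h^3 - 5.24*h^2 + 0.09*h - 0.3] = 6.93*h^2 - 10.48*h + 0.09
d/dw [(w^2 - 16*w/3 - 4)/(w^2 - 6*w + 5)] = 2*(-w^2 + 27*w - 76)/(3*(w^4 - 12*w^3 + 46*w^2 - 60*w + 25))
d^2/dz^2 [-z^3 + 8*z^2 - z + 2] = 16 - 6*z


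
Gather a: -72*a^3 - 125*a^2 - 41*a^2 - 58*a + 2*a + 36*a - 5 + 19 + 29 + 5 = -72*a^3 - 166*a^2 - 20*a + 48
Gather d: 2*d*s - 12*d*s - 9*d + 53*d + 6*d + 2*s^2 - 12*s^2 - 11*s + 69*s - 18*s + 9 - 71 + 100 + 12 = d*(50 - 10*s) - 10*s^2 + 40*s + 50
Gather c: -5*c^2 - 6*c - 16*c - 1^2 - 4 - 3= -5*c^2 - 22*c - 8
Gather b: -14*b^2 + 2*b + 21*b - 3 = -14*b^2 + 23*b - 3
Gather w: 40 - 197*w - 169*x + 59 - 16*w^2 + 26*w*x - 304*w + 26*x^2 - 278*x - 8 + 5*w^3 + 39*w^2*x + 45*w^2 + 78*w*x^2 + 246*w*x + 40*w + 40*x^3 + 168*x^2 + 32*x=5*w^3 + w^2*(39*x + 29) + w*(78*x^2 + 272*x - 461) + 40*x^3 + 194*x^2 - 415*x + 91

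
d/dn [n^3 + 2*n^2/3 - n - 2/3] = 3*n^2 + 4*n/3 - 1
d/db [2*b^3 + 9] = 6*b^2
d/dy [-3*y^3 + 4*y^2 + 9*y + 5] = -9*y^2 + 8*y + 9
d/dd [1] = 0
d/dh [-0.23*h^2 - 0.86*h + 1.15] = -0.46*h - 0.86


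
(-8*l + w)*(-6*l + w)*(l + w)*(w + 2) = 48*l^3*w + 96*l^3 + 34*l^2*w^2 + 68*l^2*w - 13*l*w^3 - 26*l*w^2 + w^4 + 2*w^3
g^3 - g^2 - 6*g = g*(g - 3)*(g + 2)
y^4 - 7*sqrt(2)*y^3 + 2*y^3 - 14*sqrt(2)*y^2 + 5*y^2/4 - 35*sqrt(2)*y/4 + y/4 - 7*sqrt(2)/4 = (y + 1/2)^2*(y + 1)*(y - 7*sqrt(2))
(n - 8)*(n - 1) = n^2 - 9*n + 8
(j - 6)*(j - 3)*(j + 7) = j^3 - 2*j^2 - 45*j + 126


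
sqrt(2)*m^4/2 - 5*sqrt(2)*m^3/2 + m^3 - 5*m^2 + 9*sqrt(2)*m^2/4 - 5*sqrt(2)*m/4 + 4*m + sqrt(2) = (m - 4)*(m - 1)*(m + sqrt(2)/2)*(sqrt(2)*m/2 + 1/2)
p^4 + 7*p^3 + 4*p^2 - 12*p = p*(p - 1)*(p + 2)*(p + 6)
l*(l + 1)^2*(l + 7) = l^4 + 9*l^3 + 15*l^2 + 7*l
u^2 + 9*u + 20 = (u + 4)*(u + 5)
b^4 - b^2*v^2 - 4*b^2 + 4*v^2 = (b - 2)*(b + 2)*(b - v)*(b + v)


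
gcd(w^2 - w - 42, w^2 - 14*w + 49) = w - 7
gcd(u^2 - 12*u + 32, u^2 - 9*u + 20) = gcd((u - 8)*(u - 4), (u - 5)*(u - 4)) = u - 4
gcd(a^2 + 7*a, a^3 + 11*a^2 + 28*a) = a^2 + 7*a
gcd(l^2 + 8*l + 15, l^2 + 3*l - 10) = l + 5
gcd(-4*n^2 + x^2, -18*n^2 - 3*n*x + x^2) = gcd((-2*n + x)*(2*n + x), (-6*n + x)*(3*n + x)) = 1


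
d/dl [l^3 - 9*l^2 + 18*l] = 3*l^2 - 18*l + 18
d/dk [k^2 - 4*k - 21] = 2*k - 4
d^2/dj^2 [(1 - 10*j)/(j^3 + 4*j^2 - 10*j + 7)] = 2*(-(10*j - 1)*(3*j^2 + 8*j - 10)^2 + (30*j^2 + 80*j + (3*j + 4)*(10*j - 1) - 100)*(j^3 + 4*j^2 - 10*j + 7))/(j^3 + 4*j^2 - 10*j + 7)^3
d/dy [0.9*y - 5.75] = 0.900000000000000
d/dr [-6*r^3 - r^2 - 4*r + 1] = -18*r^2 - 2*r - 4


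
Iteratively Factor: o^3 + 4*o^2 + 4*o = (o + 2)*(o^2 + 2*o) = o*(o + 2)*(o + 2)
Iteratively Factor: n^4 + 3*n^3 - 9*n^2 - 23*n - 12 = (n + 1)*(n^3 + 2*n^2 - 11*n - 12) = (n + 1)^2*(n^2 + n - 12) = (n - 3)*(n + 1)^2*(n + 4)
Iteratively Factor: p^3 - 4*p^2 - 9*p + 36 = (p - 4)*(p^2 - 9) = (p - 4)*(p + 3)*(p - 3)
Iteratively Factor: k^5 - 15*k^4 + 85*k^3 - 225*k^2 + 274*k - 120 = (k - 4)*(k^4 - 11*k^3 + 41*k^2 - 61*k + 30) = (k - 5)*(k - 4)*(k^3 - 6*k^2 + 11*k - 6) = (k - 5)*(k - 4)*(k - 2)*(k^2 - 4*k + 3) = (k - 5)*(k - 4)*(k - 3)*(k - 2)*(k - 1)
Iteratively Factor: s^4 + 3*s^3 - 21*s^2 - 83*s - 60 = (s + 4)*(s^3 - s^2 - 17*s - 15) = (s - 5)*(s + 4)*(s^2 + 4*s + 3) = (s - 5)*(s + 3)*(s + 4)*(s + 1)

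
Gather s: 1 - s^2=1 - s^2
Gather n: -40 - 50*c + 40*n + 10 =-50*c + 40*n - 30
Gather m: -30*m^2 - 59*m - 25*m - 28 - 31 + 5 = -30*m^2 - 84*m - 54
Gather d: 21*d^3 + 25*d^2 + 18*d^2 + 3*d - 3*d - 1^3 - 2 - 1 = 21*d^3 + 43*d^2 - 4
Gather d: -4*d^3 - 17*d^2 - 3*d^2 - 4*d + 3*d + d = -4*d^3 - 20*d^2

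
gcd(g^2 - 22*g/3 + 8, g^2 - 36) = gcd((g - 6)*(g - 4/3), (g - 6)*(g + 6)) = g - 6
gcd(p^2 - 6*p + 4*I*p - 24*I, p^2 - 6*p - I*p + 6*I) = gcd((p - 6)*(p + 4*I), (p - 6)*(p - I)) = p - 6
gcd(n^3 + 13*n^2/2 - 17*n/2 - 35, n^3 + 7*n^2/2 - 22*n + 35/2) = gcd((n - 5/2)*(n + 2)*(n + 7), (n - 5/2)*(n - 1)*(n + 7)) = n^2 + 9*n/2 - 35/2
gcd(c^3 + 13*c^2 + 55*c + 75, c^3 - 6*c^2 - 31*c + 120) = c + 5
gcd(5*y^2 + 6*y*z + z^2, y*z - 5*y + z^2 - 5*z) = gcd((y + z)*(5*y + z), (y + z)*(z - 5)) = y + z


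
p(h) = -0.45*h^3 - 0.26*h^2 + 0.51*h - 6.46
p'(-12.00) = -187.65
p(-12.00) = 727.58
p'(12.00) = -200.13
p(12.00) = -815.38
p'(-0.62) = 0.31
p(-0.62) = -6.77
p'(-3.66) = -15.67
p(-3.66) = 10.25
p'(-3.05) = -10.46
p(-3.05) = 2.33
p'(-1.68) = -2.43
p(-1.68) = -5.92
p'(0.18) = 0.37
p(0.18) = -6.38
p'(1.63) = -3.92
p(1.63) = -8.27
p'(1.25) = -2.25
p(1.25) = -7.11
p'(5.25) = -39.43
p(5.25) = -76.07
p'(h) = -1.35*h^2 - 0.52*h + 0.51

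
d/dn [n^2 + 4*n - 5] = 2*n + 4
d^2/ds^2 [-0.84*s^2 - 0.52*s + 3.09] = -1.68000000000000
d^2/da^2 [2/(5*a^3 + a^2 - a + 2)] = 4*(-(15*a + 1)*(5*a^3 + a^2 - a + 2) + (15*a^2 + 2*a - 1)^2)/(5*a^3 + a^2 - a + 2)^3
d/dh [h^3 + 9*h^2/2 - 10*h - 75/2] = 3*h^2 + 9*h - 10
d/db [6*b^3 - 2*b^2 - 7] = 2*b*(9*b - 2)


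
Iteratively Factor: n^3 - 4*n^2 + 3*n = (n)*(n^2 - 4*n + 3) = n*(n - 3)*(n - 1)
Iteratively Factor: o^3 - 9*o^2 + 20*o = (o)*(o^2 - 9*o + 20) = o*(o - 4)*(o - 5)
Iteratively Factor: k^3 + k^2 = (k)*(k^2 + k) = k^2*(k + 1)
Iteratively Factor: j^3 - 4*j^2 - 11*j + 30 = (j - 5)*(j^2 + j - 6) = (j - 5)*(j - 2)*(j + 3)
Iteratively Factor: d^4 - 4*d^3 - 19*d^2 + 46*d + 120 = (d + 2)*(d^3 - 6*d^2 - 7*d + 60) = (d + 2)*(d + 3)*(d^2 - 9*d + 20) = (d - 4)*(d + 2)*(d + 3)*(d - 5)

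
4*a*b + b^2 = b*(4*a + b)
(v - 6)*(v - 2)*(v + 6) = v^3 - 2*v^2 - 36*v + 72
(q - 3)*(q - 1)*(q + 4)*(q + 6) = q^4 + 6*q^3 - 13*q^2 - 66*q + 72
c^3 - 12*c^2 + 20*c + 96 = (c - 8)*(c - 6)*(c + 2)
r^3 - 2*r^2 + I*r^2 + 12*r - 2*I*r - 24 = (r - 2)*(r - 3*I)*(r + 4*I)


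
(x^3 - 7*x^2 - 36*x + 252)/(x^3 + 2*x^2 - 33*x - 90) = (x^2 - x - 42)/(x^2 + 8*x + 15)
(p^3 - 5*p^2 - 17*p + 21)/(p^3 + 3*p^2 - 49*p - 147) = (p - 1)/(p + 7)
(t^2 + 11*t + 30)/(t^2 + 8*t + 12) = (t + 5)/(t + 2)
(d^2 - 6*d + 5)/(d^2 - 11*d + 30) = (d - 1)/(d - 6)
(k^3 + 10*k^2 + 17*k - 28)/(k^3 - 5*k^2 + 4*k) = (k^2 + 11*k + 28)/(k*(k - 4))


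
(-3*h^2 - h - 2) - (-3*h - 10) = -3*h^2 + 2*h + 8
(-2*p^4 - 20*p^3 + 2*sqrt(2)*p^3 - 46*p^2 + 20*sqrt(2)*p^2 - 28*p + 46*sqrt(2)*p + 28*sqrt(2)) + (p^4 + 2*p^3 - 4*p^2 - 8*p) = -p^4 - 18*p^3 + 2*sqrt(2)*p^3 - 50*p^2 + 20*sqrt(2)*p^2 - 36*p + 46*sqrt(2)*p + 28*sqrt(2)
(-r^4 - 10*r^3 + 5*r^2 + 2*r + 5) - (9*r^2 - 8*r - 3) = -r^4 - 10*r^3 - 4*r^2 + 10*r + 8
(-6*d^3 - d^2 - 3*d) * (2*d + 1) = -12*d^4 - 8*d^3 - 7*d^2 - 3*d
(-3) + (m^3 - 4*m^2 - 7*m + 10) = m^3 - 4*m^2 - 7*m + 7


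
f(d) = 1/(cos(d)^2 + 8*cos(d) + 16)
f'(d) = (2*sin(d)*cos(d) + 8*sin(d))/(cos(d)^2 + 8*cos(d) + 16)^2 = 2*sin(d)/(cos(d) + 4)^3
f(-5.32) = 0.05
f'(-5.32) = 0.02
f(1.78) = 0.07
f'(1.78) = 0.04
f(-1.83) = 0.07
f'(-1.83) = -0.04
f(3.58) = 0.10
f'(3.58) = -0.03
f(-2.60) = 0.10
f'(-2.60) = -0.03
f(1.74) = 0.07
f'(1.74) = 0.04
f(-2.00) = 0.08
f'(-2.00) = -0.04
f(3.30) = 0.11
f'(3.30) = -0.01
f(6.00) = 0.04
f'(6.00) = 0.00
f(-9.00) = 0.10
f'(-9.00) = -0.03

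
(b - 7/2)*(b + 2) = b^2 - 3*b/2 - 7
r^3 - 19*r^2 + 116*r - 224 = (r - 8)*(r - 7)*(r - 4)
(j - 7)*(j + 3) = j^2 - 4*j - 21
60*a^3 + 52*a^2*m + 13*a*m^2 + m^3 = (2*a + m)*(5*a + m)*(6*a + m)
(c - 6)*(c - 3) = c^2 - 9*c + 18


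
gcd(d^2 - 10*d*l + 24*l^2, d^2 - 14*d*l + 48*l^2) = d - 6*l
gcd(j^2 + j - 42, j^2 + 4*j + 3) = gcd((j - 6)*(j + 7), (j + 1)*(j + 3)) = 1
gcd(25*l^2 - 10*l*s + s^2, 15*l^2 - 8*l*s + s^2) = -5*l + s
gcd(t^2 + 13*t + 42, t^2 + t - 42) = t + 7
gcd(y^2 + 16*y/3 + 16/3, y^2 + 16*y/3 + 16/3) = y^2 + 16*y/3 + 16/3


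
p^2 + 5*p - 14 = (p - 2)*(p + 7)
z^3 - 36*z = z*(z - 6)*(z + 6)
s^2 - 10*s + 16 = (s - 8)*(s - 2)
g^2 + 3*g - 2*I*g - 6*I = (g + 3)*(g - 2*I)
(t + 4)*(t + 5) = t^2 + 9*t + 20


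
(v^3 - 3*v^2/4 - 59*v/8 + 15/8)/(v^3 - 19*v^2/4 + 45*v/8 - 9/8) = (2*v + 5)/(2*v - 3)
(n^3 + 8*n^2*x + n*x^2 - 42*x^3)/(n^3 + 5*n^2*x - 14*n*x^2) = (n + 3*x)/n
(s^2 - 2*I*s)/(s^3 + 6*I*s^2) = (s - 2*I)/(s*(s + 6*I))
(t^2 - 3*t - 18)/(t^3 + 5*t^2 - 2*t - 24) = (t - 6)/(t^2 + 2*t - 8)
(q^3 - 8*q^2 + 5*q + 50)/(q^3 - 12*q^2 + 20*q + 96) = (q^2 - 10*q + 25)/(q^2 - 14*q + 48)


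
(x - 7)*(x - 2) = x^2 - 9*x + 14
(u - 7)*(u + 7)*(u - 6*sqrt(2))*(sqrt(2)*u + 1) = sqrt(2)*u^4 - 11*u^3 - 55*sqrt(2)*u^2 + 539*u + 294*sqrt(2)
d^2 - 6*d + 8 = (d - 4)*(d - 2)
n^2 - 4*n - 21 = (n - 7)*(n + 3)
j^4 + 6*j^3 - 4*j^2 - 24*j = j*(j - 2)*(j + 2)*(j + 6)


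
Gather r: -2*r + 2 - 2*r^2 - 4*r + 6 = -2*r^2 - 6*r + 8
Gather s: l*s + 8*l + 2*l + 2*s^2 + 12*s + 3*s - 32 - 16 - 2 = 10*l + 2*s^2 + s*(l + 15) - 50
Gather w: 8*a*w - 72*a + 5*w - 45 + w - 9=-72*a + w*(8*a + 6) - 54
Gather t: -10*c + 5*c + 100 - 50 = 50 - 5*c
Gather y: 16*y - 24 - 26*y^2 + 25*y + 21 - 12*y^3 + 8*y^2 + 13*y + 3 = -12*y^3 - 18*y^2 + 54*y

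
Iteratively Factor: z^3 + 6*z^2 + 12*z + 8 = (z + 2)*(z^2 + 4*z + 4) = (z + 2)^2*(z + 2)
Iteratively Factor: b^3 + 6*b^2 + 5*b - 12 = (b + 3)*(b^2 + 3*b - 4) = (b + 3)*(b + 4)*(b - 1)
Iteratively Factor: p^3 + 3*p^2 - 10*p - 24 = (p - 3)*(p^2 + 6*p + 8) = (p - 3)*(p + 2)*(p + 4)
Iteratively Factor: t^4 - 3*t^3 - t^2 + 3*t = (t - 1)*(t^3 - 2*t^2 - 3*t) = t*(t - 1)*(t^2 - 2*t - 3) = t*(t - 3)*(t - 1)*(t + 1)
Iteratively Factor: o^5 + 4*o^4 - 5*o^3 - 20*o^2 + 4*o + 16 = (o - 1)*(o^4 + 5*o^3 - 20*o - 16) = (o - 1)*(o + 2)*(o^3 + 3*o^2 - 6*o - 8) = (o - 1)*(o + 1)*(o + 2)*(o^2 + 2*o - 8) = (o - 1)*(o + 1)*(o + 2)*(o + 4)*(o - 2)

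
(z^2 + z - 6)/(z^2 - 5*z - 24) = (z - 2)/(z - 8)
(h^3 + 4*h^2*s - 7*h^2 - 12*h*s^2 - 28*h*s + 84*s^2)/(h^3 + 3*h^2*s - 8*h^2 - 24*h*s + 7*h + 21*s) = (h^2 + 4*h*s - 12*s^2)/(h^2 + 3*h*s - h - 3*s)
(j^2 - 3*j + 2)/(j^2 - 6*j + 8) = (j - 1)/(j - 4)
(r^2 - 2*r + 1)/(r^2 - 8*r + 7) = (r - 1)/(r - 7)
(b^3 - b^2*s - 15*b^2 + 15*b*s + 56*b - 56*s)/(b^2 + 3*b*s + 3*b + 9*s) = (b^3 - b^2*s - 15*b^2 + 15*b*s + 56*b - 56*s)/(b^2 + 3*b*s + 3*b + 9*s)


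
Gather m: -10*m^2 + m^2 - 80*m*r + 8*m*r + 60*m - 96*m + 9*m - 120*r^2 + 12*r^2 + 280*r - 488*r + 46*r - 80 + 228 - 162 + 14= -9*m^2 + m*(-72*r - 27) - 108*r^2 - 162*r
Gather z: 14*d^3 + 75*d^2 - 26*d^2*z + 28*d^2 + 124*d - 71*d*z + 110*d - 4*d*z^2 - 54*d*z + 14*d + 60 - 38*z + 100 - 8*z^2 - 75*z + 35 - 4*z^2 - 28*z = 14*d^3 + 103*d^2 + 248*d + z^2*(-4*d - 12) + z*(-26*d^2 - 125*d - 141) + 195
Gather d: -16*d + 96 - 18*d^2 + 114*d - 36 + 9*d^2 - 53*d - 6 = -9*d^2 + 45*d + 54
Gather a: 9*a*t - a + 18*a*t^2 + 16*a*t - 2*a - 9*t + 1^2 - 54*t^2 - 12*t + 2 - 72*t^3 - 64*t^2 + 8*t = a*(18*t^2 + 25*t - 3) - 72*t^3 - 118*t^2 - 13*t + 3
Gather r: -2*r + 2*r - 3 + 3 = 0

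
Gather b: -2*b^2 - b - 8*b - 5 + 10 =-2*b^2 - 9*b + 5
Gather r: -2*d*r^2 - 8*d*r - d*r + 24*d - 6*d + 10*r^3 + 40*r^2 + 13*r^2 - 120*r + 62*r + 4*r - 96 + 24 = 18*d + 10*r^3 + r^2*(53 - 2*d) + r*(-9*d - 54) - 72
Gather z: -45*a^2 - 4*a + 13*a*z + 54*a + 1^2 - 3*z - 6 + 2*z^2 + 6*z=-45*a^2 + 50*a + 2*z^2 + z*(13*a + 3) - 5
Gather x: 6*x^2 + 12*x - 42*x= 6*x^2 - 30*x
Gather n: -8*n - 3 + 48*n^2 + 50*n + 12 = 48*n^2 + 42*n + 9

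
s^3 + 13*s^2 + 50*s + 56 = (s + 2)*(s + 4)*(s + 7)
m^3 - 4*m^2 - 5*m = m*(m - 5)*(m + 1)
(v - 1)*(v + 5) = v^2 + 4*v - 5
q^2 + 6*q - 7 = (q - 1)*(q + 7)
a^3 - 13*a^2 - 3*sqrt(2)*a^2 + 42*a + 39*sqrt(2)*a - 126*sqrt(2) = (a - 7)*(a - 6)*(a - 3*sqrt(2))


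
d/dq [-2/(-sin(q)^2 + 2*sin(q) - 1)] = -4*cos(q)/(sin(q) - 1)^3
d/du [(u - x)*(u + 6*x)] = 2*u + 5*x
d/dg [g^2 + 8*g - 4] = 2*g + 8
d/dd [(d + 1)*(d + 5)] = 2*d + 6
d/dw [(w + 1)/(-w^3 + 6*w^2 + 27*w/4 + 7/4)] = 16*(w^2 - 2*w - 5)/(8*w^5 - 100*w^4 + 230*w^3 + 505*w^2 + 280*w + 49)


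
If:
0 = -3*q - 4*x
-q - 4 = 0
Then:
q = -4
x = 3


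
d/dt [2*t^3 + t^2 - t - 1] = 6*t^2 + 2*t - 1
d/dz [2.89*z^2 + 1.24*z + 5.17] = 5.78*z + 1.24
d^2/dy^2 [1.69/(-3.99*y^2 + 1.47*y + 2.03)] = (-53.809938*y^2 + 19.824714*y + 1.69*(7.98*y - 1.47)*(15.96*y - 2.94) + 27.376986)/(-3.99*y^2 + 1.47*y + 2.03)^3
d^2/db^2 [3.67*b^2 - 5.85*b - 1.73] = 7.34000000000000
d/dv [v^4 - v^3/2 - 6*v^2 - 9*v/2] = 4*v^3 - 3*v^2/2 - 12*v - 9/2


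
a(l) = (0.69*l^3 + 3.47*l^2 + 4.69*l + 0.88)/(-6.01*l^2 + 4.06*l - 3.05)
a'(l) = (12.02*l - 4.06)*(0.69*l^3 + 3.47*l^2 + 4.69*l + 0.88)/(-6.01*l^2 + 4.06*l - 3.05)^2 + (2.07*l^2 + 6.94*l + 4.69)/(-6.01*l^2 + 4.06*l - 3.05) = (-4.1469*l^4 + 5.60279999999999*l^3 + 35.9616*l^2 - 10.5894*l - 17.8773)/(36.1201*l^4 - 48.8012*l^3 + 53.1446*l^2 - 24.766*l + 9.3025)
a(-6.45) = 0.25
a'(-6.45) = -0.09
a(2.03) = -1.56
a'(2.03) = 0.22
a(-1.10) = 0.07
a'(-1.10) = 0.11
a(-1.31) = 0.05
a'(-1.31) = 0.09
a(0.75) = -1.96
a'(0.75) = -0.40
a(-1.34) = 0.04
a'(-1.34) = 0.09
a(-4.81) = 0.11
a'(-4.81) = -0.08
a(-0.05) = -0.20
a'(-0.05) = -1.62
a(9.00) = -1.82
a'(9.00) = -0.10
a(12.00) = -2.13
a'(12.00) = -0.11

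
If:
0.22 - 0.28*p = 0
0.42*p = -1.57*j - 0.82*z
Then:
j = -0.522292993630573*z - 0.210191082802548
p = 0.79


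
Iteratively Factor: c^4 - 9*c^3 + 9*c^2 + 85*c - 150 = (c + 3)*(c^3 - 12*c^2 + 45*c - 50) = (c - 2)*(c + 3)*(c^2 - 10*c + 25) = (c - 5)*(c - 2)*(c + 3)*(c - 5)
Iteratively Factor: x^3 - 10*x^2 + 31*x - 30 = (x - 5)*(x^2 - 5*x + 6) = (x - 5)*(x - 3)*(x - 2)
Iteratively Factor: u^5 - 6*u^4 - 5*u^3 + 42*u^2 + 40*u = (u + 2)*(u^4 - 8*u^3 + 11*u^2 + 20*u) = (u - 4)*(u + 2)*(u^3 - 4*u^2 - 5*u) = u*(u - 4)*(u + 2)*(u^2 - 4*u - 5) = u*(u - 5)*(u - 4)*(u + 2)*(u + 1)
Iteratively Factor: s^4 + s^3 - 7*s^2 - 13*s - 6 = (s + 1)*(s^3 - 7*s - 6) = (s + 1)^2*(s^2 - s - 6) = (s + 1)^2*(s + 2)*(s - 3)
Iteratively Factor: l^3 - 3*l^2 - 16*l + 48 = (l + 4)*(l^2 - 7*l + 12) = (l - 3)*(l + 4)*(l - 4)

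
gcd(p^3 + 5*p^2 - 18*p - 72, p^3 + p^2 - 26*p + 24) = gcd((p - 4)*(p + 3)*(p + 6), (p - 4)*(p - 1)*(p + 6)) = p^2 + 2*p - 24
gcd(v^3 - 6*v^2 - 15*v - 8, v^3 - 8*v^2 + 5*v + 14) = v + 1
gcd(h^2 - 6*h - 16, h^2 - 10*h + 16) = h - 8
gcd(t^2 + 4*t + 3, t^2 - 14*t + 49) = 1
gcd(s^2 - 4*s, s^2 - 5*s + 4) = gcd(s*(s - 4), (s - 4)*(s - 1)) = s - 4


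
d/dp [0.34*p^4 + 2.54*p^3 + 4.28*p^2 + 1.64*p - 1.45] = 1.36*p^3 + 7.62*p^2 + 8.56*p + 1.64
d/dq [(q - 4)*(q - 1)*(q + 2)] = 3*q^2 - 6*q - 6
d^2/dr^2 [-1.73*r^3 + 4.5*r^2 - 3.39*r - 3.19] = 9.0 - 10.38*r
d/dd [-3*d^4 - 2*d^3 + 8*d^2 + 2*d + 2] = -12*d^3 - 6*d^2 + 16*d + 2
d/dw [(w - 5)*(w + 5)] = 2*w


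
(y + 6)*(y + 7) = y^2 + 13*y + 42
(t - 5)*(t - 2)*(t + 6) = t^3 - t^2 - 32*t + 60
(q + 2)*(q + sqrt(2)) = q^2 + sqrt(2)*q + 2*q + 2*sqrt(2)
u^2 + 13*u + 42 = (u + 6)*(u + 7)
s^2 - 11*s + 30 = (s - 6)*(s - 5)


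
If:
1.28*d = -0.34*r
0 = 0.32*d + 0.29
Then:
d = -0.91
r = 3.41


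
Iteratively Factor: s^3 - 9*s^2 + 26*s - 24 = (s - 3)*(s^2 - 6*s + 8) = (s - 3)*(s - 2)*(s - 4)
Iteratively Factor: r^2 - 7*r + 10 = (r - 5)*(r - 2)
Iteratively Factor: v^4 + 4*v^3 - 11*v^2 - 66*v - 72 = (v + 2)*(v^3 + 2*v^2 - 15*v - 36) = (v + 2)*(v + 3)*(v^2 - v - 12) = (v - 4)*(v + 2)*(v + 3)*(v + 3)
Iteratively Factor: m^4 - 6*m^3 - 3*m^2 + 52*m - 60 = (m - 2)*(m^3 - 4*m^2 - 11*m + 30) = (m - 5)*(m - 2)*(m^2 + m - 6) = (m - 5)*(m - 2)*(m + 3)*(m - 2)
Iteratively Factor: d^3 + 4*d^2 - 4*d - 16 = (d - 2)*(d^2 + 6*d + 8) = (d - 2)*(d + 2)*(d + 4)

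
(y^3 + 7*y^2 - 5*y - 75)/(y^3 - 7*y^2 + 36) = (y^2 + 10*y + 25)/(y^2 - 4*y - 12)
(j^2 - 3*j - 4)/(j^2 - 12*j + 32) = (j + 1)/(j - 8)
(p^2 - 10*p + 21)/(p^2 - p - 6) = (p - 7)/(p + 2)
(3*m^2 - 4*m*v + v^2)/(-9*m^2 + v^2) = (-m + v)/(3*m + v)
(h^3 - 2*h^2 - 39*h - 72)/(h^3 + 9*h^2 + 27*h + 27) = (h - 8)/(h + 3)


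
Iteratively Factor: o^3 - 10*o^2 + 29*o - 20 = (o - 4)*(o^2 - 6*o + 5) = (o - 4)*(o - 1)*(o - 5)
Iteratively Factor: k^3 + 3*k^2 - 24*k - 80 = (k - 5)*(k^2 + 8*k + 16) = (k - 5)*(k + 4)*(k + 4)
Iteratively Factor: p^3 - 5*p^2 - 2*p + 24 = (p - 4)*(p^2 - p - 6) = (p - 4)*(p - 3)*(p + 2)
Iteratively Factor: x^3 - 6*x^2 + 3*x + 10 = (x - 2)*(x^2 - 4*x - 5) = (x - 2)*(x + 1)*(x - 5)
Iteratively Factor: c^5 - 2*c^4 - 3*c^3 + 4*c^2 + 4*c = (c - 2)*(c^4 - 3*c^2 - 2*c) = (c - 2)*(c + 1)*(c^3 - c^2 - 2*c) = (c - 2)*(c + 1)^2*(c^2 - 2*c) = c*(c - 2)*(c + 1)^2*(c - 2)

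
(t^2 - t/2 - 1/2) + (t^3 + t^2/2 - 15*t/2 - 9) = t^3 + 3*t^2/2 - 8*t - 19/2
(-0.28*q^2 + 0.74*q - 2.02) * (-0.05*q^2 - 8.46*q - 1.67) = 0.014*q^4 + 2.3318*q^3 - 5.6918*q^2 + 15.8534*q + 3.3734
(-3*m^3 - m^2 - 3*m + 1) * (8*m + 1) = -24*m^4 - 11*m^3 - 25*m^2 + 5*m + 1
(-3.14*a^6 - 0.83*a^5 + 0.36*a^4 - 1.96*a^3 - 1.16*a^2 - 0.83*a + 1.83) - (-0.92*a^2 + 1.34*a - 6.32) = -3.14*a^6 - 0.83*a^5 + 0.36*a^4 - 1.96*a^3 - 0.24*a^2 - 2.17*a + 8.15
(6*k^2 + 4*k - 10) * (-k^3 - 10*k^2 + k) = -6*k^5 - 64*k^4 - 24*k^3 + 104*k^2 - 10*k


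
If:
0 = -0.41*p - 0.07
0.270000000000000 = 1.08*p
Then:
No Solution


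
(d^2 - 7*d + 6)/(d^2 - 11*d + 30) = (d - 1)/(d - 5)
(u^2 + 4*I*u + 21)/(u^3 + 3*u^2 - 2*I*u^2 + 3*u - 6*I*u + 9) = (u + 7*I)/(u^2 + u*(3 + I) + 3*I)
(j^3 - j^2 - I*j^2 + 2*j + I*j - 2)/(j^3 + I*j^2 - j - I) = (j - 2*I)/(j + 1)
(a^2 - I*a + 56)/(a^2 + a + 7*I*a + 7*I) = (a - 8*I)/(a + 1)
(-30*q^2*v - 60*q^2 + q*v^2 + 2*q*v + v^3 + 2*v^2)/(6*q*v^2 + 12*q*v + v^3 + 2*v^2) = (-5*q + v)/v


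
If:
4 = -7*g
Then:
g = -4/7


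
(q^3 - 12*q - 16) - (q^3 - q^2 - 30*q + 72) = q^2 + 18*q - 88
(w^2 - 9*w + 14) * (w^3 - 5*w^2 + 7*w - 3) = w^5 - 14*w^4 + 66*w^3 - 136*w^2 + 125*w - 42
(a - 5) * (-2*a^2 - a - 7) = -2*a^3 + 9*a^2 - 2*a + 35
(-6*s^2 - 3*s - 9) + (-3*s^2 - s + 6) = -9*s^2 - 4*s - 3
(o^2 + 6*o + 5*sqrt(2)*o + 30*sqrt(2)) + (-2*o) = o^2 + 4*o + 5*sqrt(2)*o + 30*sqrt(2)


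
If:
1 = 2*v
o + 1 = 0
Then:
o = -1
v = 1/2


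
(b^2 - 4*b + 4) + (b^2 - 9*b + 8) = 2*b^2 - 13*b + 12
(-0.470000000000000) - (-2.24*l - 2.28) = 2.24*l + 1.81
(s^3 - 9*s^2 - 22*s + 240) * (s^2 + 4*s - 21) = s^5 - 5*s^4 - 79*s^3 + 341*s^2 + 1422*s - 5040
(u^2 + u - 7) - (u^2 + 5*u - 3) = -4*u - 4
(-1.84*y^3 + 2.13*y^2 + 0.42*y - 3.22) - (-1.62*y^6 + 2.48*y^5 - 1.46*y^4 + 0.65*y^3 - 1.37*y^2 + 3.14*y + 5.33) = 1.62*y^6 - 2.48*y^5 + 1.46*y^4 - 2.49*y^3 + 3.5*y^2 - 2.72*y - 8.55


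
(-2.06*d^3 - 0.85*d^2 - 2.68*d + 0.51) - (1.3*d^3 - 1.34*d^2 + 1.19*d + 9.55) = -3.36*d^3 + 0.49*d^2 - 3.87*d - 9.04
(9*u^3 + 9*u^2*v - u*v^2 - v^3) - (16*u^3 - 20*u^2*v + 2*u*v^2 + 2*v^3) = -7*u^3 + 29*u^2*v - 3*u*v^2 - 3*v^3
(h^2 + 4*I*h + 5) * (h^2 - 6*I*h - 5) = h^4 - 2*I*h^3 + 24*h^2 - 50*I*h - 25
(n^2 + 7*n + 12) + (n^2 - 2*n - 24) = 2*n^2 + 5*n - 12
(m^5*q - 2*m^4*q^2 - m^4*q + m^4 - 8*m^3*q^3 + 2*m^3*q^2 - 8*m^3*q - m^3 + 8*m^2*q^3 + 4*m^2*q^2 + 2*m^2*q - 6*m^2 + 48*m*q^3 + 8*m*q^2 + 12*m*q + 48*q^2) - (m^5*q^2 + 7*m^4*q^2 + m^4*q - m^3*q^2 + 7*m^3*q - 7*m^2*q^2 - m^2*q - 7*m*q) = -m^5*q^2 + m^5*q - 9*m^4*q^2 - 2*m^4*q + m^4 - 8*m^3*q^3 + 3*m^3*q^2 - 15*m^3*q - m^3 + 8*m^2*q^3 + 11*m^2*q^2 + 3*m^2*q - 6*m^2 + 48*m*q^3 + 8*m*q^2 + 19*m*q + 48*q^2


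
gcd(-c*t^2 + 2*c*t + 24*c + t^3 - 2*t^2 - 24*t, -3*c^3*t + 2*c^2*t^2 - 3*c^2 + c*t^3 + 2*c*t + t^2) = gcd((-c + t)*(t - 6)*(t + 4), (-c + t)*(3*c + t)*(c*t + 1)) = -c + t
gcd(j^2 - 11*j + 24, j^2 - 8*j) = j - 8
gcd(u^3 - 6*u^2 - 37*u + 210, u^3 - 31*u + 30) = u^2 + u - 30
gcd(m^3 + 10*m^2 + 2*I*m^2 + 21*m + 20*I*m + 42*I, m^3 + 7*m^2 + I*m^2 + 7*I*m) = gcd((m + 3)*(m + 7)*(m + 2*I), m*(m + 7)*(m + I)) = m + 7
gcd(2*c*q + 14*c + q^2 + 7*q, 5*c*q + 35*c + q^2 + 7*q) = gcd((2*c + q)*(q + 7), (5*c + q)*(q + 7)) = q + 7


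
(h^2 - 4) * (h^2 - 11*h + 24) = h^4 - 11*h^3 + 20*h^2 + 44*h - 96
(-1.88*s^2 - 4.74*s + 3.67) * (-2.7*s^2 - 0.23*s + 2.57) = 5.076*s^4 + 13.2304*s^3 - 13.6504*s^2 - 13.0259*s + 9.4319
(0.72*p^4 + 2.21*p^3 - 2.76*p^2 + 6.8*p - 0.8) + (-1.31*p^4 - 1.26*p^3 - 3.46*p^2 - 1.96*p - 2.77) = -0.59*p^4 + 0.95*p^3 - 6.22*p^2 + 4.84*p - 3.57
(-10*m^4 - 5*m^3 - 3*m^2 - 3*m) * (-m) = 10*m^5 + 5*m^4 + 3*m^3 + 3*m^2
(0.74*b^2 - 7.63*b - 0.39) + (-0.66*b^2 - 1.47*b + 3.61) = 0.08*b^2 - 9.1*b + 3.22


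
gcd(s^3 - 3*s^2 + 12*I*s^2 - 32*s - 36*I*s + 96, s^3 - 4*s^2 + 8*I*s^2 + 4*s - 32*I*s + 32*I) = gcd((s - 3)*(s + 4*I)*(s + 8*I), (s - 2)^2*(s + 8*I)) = s + 8*I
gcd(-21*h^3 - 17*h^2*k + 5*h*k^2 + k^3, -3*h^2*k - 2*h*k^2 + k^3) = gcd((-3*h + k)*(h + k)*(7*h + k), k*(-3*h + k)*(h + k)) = 3*h^2 + 2*h*k - k^2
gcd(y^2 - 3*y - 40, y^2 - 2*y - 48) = y - 8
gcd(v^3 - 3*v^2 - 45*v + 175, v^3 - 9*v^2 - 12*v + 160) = v - 5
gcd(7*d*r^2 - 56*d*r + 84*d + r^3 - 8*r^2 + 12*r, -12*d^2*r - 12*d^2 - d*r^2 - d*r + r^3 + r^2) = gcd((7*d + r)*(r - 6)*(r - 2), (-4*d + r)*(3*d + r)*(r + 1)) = 1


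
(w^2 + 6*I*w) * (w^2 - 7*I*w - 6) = w^4 - I*w^3 + 36*w^2 - 36*I*w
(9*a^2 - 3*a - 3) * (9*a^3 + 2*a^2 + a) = 81*a^5 - 9*a^4 - 24*a^3 - 9*a^2 - 3*a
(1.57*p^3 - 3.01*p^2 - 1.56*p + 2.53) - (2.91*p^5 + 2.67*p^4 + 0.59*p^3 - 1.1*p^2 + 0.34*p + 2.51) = -2.91*p^5 - 2.67*p^4 + 0.98*p^3 - 1.91*p^2 - 1.9*p + 0.02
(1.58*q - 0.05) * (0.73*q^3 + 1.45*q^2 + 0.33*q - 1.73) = 1.1534*q^4 + 2.2545*q^3 + 0.4489*q^2 - 2.7499*q + 0.0865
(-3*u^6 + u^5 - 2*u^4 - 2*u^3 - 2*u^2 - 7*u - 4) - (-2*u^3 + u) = -3*u^6 + u^5 - 2*u^4 - 2*u^2 - 8*u - 4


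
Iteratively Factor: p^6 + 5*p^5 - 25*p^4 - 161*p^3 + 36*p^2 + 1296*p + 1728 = (p - 4)*(p^5 + 9*p^4 + 11*p^3 - 117*p^2 - 432*p - 432) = (p - 4)*(p + 3)*(p^4 + 6*p^3 - 7*p^2 - 96*p - 144) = (p - 4)*(p + 3)^2*(p^3 + 3*p^2 - 16*p - 48) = (p - 4)*(p + 3)^2*(p + 4)*(p^2 - p - 12) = (p - 4)*(p + 3)^3*(p + 4)*(p - 4)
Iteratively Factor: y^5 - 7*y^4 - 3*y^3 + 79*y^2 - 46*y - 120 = (y - 2)*(y^4 - 5*y^3 - 13*y^2 + 53*y + 60) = (y - 2)*(y + 1)*(y^3 - 6*y^2 - 7*y + 60) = (y - 5)*(y - 2)*(y + 1)*(y^2 - y - 12) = (y - 5)*(y - 4)*(y - 2)*(y + 1)*(y + 3)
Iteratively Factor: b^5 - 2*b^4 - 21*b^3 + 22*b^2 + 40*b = (b - 5)*(b^4 + 3*b^3 - 6*b^2 - 8*b) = b*(b - 5)*(b^3 + 3*b^2 - 6*b - 8) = b*(b - 5)*(b + 4)*(b^2 - b - 2) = b*(b - 5)*(b - 2)*(b + 4)*(b + 1)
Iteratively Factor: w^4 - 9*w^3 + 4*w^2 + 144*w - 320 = (w - 5)*(w^3 - 4*w^2 - 16*w + 64) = (w - 5)*(w - 4)*(w^2 - 16) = (w - 5)*(w - 4)^2*(w + 4)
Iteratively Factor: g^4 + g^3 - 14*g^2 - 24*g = (g + 3)*(g^3 - 2*g^2 - 8*g) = g*(g + 3)*(g^2 - 2*g - 8) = g*(g + 2)*(g + 3)*(g - 4)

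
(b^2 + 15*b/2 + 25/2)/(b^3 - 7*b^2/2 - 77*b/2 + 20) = (2*b + 5)/(2*b^2 - 17*b + 8)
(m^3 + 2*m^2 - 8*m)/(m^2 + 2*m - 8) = m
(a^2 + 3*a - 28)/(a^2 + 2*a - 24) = (a + 7)/(a + 6)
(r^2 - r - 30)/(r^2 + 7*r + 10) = (r - 6)/(r + 2)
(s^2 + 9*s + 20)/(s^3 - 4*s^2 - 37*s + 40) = (s + 4)/(s^2 - 9*s + 8)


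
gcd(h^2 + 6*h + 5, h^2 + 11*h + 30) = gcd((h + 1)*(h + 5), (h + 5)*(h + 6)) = h + 5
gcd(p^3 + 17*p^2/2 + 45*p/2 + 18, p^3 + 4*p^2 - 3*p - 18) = p + 3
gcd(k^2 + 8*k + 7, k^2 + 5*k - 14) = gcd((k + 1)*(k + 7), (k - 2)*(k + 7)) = k + 7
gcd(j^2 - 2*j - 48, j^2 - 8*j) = j - 8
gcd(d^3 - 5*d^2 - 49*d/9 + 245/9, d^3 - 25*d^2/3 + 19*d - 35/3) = d^2 - 22*d/3 + 35/3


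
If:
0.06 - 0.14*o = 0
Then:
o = 0.43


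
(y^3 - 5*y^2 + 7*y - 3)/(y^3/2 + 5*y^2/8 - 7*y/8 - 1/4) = 8*(y^2 - 4*y + 3)/(4*y^2 + 9*y + 2)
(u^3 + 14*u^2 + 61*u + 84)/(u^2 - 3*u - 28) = (u^2 + 10*u + 21)/(u - 7)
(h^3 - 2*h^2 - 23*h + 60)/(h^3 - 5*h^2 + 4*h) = (h^2 + 2*h - 15)/(h*(h - 1))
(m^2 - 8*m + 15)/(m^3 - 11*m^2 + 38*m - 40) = (m - 3)/(m^2 - 6*m + 8)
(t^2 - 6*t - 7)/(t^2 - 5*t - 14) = (t + 1)/(t + 2)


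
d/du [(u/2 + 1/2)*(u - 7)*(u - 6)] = 3*u^2/2 - 12*u + 29/2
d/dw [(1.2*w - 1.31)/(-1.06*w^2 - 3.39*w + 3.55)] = (1.272*w^2 - 2.7772*w - 0.1809)/(1.1236*w^4 + 7.1868*w^3 + 3.9661*w^2 - 24.069*w + 12.6025)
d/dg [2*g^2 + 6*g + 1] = 4*g + 6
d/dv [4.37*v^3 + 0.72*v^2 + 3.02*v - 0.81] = 13.11*v^2 + 1.44*v + 3.02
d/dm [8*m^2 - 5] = 16*m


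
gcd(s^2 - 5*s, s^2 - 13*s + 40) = s - 5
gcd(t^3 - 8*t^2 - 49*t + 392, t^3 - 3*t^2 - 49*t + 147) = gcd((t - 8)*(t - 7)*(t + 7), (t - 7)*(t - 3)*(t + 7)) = t^2 - 49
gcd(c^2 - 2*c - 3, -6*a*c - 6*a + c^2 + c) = c + 1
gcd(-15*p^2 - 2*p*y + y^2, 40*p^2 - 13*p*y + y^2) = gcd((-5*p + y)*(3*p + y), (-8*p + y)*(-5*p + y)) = -5*p + y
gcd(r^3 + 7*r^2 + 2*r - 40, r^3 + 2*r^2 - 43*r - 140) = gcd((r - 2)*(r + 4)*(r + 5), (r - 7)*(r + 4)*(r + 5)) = r^2 + 9*r + 20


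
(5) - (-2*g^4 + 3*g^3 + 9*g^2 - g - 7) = 2*g^4 - 3*g^3 - 9*g^2 + g + 12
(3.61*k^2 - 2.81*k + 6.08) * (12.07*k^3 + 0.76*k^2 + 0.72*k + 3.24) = 43.5727*k^5 - 31.1731*k^4 + 73.8492*k^3 + 14.294*k^2 - 4.7268*k + 19.6992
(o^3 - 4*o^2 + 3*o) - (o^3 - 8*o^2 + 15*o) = 4*o^2 - 12*o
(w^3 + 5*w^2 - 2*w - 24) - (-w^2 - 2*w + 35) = w^3 + 6*w^2 - 59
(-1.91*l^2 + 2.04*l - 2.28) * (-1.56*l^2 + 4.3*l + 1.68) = 2.9796*l^4 - 11.3954*l^3 + 9.12*l^2 - 6.3768*l - 3.8304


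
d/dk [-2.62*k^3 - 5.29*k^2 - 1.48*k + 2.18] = -7.86*k^2 - 10.58*k - 1.48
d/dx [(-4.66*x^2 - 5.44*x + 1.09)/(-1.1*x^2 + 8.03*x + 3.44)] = (-43.4038*x^2 - 29.6628*x - 27.4663)/(1.21*x^4 - 17.666*x^3 + 56.9129*x^2 + 55.2464*x + 11.8336)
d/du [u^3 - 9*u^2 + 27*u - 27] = 3*u^2 - 18*u + 27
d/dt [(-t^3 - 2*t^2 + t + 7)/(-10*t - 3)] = (20*t^3 + 29*t^2 + 12*t + 67)/(100*t^2 + 60*t + 9)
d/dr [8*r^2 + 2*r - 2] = 16*r + 2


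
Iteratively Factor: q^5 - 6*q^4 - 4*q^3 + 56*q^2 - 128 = (q - 2)*(q^4 - 4*q^3 - 12*q^2 + 32*q + 64) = (q - 4)*(q - 2)*(q^3 - 12*q - 16) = (q - 4)^2*(q - 2)*(q^2 + 4*q + 4) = (q - 4)^2*(q - 2)*(q + 2)*(q + 2)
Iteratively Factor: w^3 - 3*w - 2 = (w + 1)*(w^2 - w - 2) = (w + 1)^2*(w - 2)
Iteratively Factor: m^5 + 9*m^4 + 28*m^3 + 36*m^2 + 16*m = (m)*(m^4 + 9*m^3 + 28*m^2 + 36*m + 16) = m*(m + 2)*(m^3 + 7*m^2 + 14*m + 8) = m*(m + 2)^2*(m^2 + 5*m + 4) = m*(m + 1)*(m + 2)^2*(m + 4)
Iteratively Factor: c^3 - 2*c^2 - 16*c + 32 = (c - 2)*(c^2 - 16) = (c - 4)*(c - 2)*(c + 4)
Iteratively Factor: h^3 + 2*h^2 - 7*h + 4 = (h - 1)*(h^2 + 3*h - 4) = (h - 1)*(h + 4)*(h - 1)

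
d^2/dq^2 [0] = 0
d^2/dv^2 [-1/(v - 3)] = -2/(v - 3)^3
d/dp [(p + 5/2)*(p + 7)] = 2*p + 19/2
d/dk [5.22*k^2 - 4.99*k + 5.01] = 10.44*k - 4.99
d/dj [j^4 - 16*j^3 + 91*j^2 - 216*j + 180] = 4*j^3 - 48*j^2 + 182*j - 216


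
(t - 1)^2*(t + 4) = t^3 + 2*t^2 - 7*t + 4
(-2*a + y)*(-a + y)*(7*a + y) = 14*a^3 - 19*a^2*y + 4*a*y^2 + y^3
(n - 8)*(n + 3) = n^2 - 5*n - 24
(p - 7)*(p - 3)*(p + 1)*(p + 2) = p^4 - 7*p^3 - 7*p^2 + 43*p + 42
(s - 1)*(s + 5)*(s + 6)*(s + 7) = s^4 + 17*s^3 + 89*s^2 + 103*s - 210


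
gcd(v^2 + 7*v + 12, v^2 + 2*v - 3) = v + 3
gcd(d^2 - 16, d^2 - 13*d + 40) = 1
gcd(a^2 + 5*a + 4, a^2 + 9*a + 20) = a + 4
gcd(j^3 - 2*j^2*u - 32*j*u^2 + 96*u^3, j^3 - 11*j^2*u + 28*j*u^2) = -j + 4*u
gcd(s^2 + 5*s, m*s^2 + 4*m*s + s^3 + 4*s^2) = s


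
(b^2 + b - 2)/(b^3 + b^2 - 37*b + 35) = (b + 2)/(b^2 + 2*b - 35)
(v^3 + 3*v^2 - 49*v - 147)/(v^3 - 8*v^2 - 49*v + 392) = (v + 3)/(v - 8)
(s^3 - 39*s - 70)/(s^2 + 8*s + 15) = (s^2 - 5*s - 14)/(s + 3)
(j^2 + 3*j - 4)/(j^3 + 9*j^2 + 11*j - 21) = (j + 4)/(j^2 + 10*j + 21)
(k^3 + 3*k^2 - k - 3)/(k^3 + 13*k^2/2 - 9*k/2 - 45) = 2*(k^2 - 1)/(2*k^2 + 7*k - 30)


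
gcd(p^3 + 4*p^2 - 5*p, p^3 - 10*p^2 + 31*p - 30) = 1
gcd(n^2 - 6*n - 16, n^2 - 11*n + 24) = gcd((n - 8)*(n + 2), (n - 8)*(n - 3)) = n - 8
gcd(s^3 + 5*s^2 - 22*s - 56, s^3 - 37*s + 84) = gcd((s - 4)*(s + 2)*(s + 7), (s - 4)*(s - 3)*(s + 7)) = s^2 + 3*s - 28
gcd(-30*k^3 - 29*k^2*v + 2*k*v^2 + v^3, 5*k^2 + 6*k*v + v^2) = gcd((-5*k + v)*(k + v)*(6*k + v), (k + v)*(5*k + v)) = k + v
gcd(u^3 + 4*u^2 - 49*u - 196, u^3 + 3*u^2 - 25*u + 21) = u + 7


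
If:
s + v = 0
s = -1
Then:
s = -1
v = 1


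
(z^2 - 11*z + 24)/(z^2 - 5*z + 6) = (z - 8)/(z - 2)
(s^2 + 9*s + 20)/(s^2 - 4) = (s^2 + 9*s + 20)/(s^2 - 4)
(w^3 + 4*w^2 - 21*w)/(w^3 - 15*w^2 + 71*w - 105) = w*(w + 7)/(w^2 - 12*w + 35)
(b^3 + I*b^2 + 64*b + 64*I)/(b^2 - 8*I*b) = b + 9*I - 8/b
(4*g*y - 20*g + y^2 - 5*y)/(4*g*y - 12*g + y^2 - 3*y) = (y - 5)/(y - 3)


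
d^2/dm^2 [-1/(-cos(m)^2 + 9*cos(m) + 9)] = (4*sin(m)^4 - 119*sin(m)^2 - 189*cos(m)/4 - 27*cos(3*m)/4 - 65)/(sin(m)^2 + 9*cos(m) + 8)^3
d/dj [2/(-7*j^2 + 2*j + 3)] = 4*(7*j - 1)/(-7*j^2 + 2*j + 3)^2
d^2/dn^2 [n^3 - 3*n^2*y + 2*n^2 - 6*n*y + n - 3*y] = 6*n - 6*y + 4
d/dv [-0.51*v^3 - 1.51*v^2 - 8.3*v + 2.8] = -1.53*v^2 - 3.02*v - 8.3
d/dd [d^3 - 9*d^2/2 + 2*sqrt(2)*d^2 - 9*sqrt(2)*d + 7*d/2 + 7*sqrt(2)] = 3*d^2 - 9*d + 4*sqrt(2)*d - 9*sqrt(2) + 7/2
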